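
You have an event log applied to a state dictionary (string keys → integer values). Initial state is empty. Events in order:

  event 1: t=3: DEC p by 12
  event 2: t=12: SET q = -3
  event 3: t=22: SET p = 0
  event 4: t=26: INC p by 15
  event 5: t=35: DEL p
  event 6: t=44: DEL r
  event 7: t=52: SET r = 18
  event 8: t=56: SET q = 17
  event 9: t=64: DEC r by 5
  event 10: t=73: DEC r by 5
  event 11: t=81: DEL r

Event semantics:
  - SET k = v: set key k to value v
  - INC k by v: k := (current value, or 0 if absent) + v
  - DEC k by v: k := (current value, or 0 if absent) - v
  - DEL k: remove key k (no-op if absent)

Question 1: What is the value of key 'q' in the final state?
Track key 'q' through all 11 events:
  event 1 (t=3: DEC p by 12): q unchanged
  event 2 (t=12: SET q = -3): q (absent) -> -3
  event 3 (t=22: SET p = 0): q unchanged
  event 4 (t=26: INC p by 15): q unchanged
  event 5 (t=35: DEL p): q unchanged
  event 6 (t=44: DEL r): q unchanged
  event 7 (t=52: SET r = 18): q unchanged
  event 8 (t=56: SET q = 17): q -3 -> 17
  event 9 (t=64: DEC r by 5): q unchanged
  event 10 (t=73: DEC r by 5): q unchanged
  event 11 (t=81: DEL r): q unchanged
Final: q = 17

Answer: 17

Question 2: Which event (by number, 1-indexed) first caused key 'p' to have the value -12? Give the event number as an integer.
Answer: 1

Derivation:
Looking for first event where p becomes -12:
  event 1: p (absent) -> -12  <-- first match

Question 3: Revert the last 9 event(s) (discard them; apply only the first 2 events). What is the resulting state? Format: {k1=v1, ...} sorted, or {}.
Keep first 2 events (discard last 9):
  after event 1 (t=3: DEC p by 12): {p=-12}
  after event 2 (t=12: SET q = -3): {p=-12, q=-3}

Answer: {p=-12, q=-3}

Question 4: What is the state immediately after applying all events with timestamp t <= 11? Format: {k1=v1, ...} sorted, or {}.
Answer: {p=-12}

Derivation:
Apply events with t <= 11 (1 events):
  after event 1 (t=3: DEC p by 12): {p=-12}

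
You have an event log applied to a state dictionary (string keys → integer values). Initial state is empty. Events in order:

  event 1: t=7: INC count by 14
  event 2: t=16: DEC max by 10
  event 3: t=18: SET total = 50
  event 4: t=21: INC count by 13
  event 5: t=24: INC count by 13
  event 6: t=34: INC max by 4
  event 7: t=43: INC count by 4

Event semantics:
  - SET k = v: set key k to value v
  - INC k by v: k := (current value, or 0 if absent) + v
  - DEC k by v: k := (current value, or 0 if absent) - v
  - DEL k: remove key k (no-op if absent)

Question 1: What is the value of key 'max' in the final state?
Track key 'max' through all 7 events:
  event 1 (t=7: INC count by 14): max unchanged
  event 2 (t=16: DEC max by 10): max (absent) -> -10
  event 3 (t=18: SET total = 50): max unchanged
  event 4 (t=21: INC count by 13): max unchanged
  event 5 (t=24: INC count by 13): max unchanged
  event 6 (t=34: INC max by 4): max -10 -> -6
  event 7 (t=43: INC count by 4): max unchanged
Final: max = -6

Answer: -6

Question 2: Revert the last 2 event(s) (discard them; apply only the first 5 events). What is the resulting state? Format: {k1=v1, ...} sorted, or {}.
Keep first 5 events (discard last 2):
  after event 1 (t=7: INC count by 14): {count=14}
  after event 2 (t=16: DEC max by 10): {count=14, max=-10}
  after event 3 (t=18: SET total = 50): {count=14, max=-10, total=50}
  after event 4 (t=21: INC count by 13): {count=27, max=-10, total=50}
  after event 5 (t=24: INC count by 13): {count=40, max=-10, total=50}

Answer: {count=40, max=-10, total=50}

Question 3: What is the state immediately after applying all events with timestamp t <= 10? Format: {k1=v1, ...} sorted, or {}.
Answer: {count=14}

Derivation:
Apply events with t <= 10 (1 events):
  after event 1 (t=7: INC count by 14): {count=14}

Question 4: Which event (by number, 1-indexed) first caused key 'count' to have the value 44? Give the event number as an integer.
Looking for first event where count becomes 44:
  event 1: count = 14
  event 2: count = 14
  event 3: count = 14
  event 4: count = 27
  event 5: count = 40
  event 6: count = 40
  event 7: count 40 -> 44  <-- first match

Answer: 7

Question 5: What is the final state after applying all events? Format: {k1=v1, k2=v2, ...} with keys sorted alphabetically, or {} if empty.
  after event 1 (t=7: INC count by 14): {count=14}
  after event 2 (t=16: DEC max by 10): {count=14, max=-10}
  after event 3 (t=18: SET total = 50): {count=14, max=-10, total=50}
  after event 4 (t=21: INC count by 13): {count=27, max=-10, total=50}
  after event 5 (t=24: INC count by 13): {count=40, max=-10, total=50}
  after event 6 (t=34: INC max by 4): {count=40, max=-6, total=50}
  after event 7 (t=43: INC count by 4): {count=44, max=-6, total=50}

Answer: {count=44, max=-6, total=50}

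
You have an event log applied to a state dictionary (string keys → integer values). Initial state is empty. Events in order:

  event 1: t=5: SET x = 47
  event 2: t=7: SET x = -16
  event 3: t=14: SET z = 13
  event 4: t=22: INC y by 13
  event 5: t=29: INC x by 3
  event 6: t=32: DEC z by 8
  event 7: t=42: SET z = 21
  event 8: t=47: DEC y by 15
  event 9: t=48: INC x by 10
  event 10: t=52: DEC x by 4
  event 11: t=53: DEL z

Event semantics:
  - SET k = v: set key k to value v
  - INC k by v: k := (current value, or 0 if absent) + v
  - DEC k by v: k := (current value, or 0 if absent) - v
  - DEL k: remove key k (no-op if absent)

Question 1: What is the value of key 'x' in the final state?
Track key 'x' through all 11 events:
  event 1 (t=5: SET x = 47): x (absent) -> 47
  event 2 (t=7: SET x = -16): x 47 -> -16
  event 3 (t=14: SET z = 13): x unchanged
  event 4 (t=22: INC y by 13): x unchanged
  event 5 (t=29: INC x by 3): x -16 -> -13
  event 6 (t=32: DEC z by 8): x unchanged
  event 7 (t=42: SET z = 21): x unchanged
  event 8 (t=47: DEC y by 15): x unchanged
  event 9 (t=48: INC x by 10): x -13 -> -3
  event 10 (t=52: DEC x by 4): x -3 -> -7
  event 11 (t=53: DEL z): x unchanged
Final: x = -7

Answer: -7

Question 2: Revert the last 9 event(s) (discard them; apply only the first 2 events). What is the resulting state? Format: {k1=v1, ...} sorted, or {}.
Keep first 2 events (discard last 9):
  after event 1 (t=5: SET x = 47): {x=47}
  after event 2 (t=7: SET x = -16): {x=-16}

Answer: {x=-16}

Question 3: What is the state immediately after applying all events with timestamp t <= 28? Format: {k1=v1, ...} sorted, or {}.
Answer: {x=-16, y=13, z=13}

Derivation:
Apply events with t <= 28 (4 events):
  after event 1 (t=5: SET x = 47): {x=47}
  after event 2 (t=7: SET x = -16): {x=-16}
  after event 3 (t=14: SET z = 13): {x=-16, z=13}
  after event 4 (t=22: INC y by 13): {x=-16, y=13, z=13}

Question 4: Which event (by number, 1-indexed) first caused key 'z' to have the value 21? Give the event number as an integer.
Answer: 7

Derivation:
Looking for first event where z becomes 21:
  event 3: z = 13
  event 4: z = 13
  event 5: z = 13
  event 6: z = 5
  event 7: z 5 -> 21  <-- first match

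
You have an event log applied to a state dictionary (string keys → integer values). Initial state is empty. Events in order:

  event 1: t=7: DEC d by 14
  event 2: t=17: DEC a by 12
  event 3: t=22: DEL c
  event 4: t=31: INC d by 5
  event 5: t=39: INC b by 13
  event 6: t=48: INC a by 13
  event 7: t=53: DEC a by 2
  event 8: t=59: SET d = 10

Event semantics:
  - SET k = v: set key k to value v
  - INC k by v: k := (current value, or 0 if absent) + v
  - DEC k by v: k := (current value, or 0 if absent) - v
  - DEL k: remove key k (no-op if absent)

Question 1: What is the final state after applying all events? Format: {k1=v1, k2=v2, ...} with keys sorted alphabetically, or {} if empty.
Answer: {a=-1, b=13, d=10}

Derivation:
  after event 1 (t=7: DEC d by 14): {d=-14}
  after event 2 (t=17: DEC a by 12): {a=-12, d=-14}
  after event 3 (t=22: DEL c): {a=-12, d=-14}
  after event 4 (t=31: INC d by 5): {a=-12, d=-9}
  after event 5 (t=39: INC b by 13): {a=-12, b=13, d=-9}
  after event 6 (t=48: INC a by 13): {a=1, b=13, d=-9}
  after event 7 (t=53: DEC a by 2): {a=-1, b=13, d=-9}
  after event 8 (t=59: SET d = 10): {a=-1, b=13, d=10}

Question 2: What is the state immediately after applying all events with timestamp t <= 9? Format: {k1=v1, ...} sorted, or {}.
Answer: {d=-14}

Derivation:
Apply events with t <= 9 (1 events):
  after event 1 (t=7: DEC d by 14): {d=-14}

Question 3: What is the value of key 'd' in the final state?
Answer: 10

Derivation:
Track key 'd' through all 8 events:
  event 1 (t=7: DEC d by 14): d (absent) -> -14
  event 2 (t=17: DEC a by 12): d unchanged
  event 3 (t=22: DEL c): d unchanged
  event 4 (t=31: INC d by 5): d -14 -> -9
  event 5 (t=39: INC b by 13): d unchanged
  event 6 (t=48: INC a by 13): d unchanged
  event 7 (t=53: DEC a by 2): d unchanged
  event 8 (t=59: SET d = 10): d -9 -> 10
Final: d = 10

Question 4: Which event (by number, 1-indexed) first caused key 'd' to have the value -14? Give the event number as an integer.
Answer: 1

Derivation:
Looking for first event where d becomes -14:
  event 1: d (absent) -> -14  <-- first match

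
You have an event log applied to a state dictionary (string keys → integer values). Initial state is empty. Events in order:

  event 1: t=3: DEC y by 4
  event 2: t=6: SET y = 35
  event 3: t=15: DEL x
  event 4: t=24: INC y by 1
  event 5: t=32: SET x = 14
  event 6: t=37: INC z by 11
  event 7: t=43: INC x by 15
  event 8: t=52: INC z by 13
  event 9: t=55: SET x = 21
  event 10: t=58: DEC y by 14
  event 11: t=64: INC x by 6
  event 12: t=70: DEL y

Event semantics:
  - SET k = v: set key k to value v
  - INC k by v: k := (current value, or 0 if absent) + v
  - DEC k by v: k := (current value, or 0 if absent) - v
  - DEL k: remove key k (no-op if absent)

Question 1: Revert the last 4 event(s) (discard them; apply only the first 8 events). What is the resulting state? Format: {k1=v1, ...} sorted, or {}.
Keep first 8 events (discard last 4):
  after event 1 (t=3: DEC y by 4): {y=-4}
  after event 2 (t=6: SET y = 35): {y=35}
  after event 3 (t=15: DEL x): {y=35}
  after event 4 (t=24: INC y by 1): {y=36}
  after event 5 (t=32: SET x = 14): {x=14, y=36}
  after event 6 (t=37: INC z by 11): {x=14, y=36, z=11}
  after event 7 (t=43: INC x by 15): {x=29, y=36, z=11}
  after event 8 (t=52: INC z by 13): {x=29, y=36, z=24}

Answer: {x=29, y=36, z=24}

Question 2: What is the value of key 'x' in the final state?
Track key 'x' through all 12 events:
  event 1 (t=3: DEC y by 4): x unchanged
  event 2 (t=6: SET y = 35): x unchanged
  event 3 (t=15: DEL x): x (absent) -> (absent)
  event 4 (t=24: INC y by 1): x unchanged
  event 5 (t=32: SET x = 14): x (absent) -> 14
  event 6 (t=37: INC z by 11): x unchanged
  event 7 (t=43: INC x by 15): x 14 -> 29
  event 8 (t=52: INC z by 13): x unchanged
  event 9 (t=55: SET x = 21): x 29 -> 21
  event 10 (t=58: DEC y by 14): x unchanged
  event 11 (t=64: INC x by 6): x 21 -> 27
  event 12 (t=70: DEL y): x unchanged
Final: x = 27

Answer: 27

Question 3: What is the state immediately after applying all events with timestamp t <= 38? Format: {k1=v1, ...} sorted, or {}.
Answer: {x=14, y=36, z=11}

Derivation:
Apply events with t <= 38 (6 events):
  after event 1 (t=3: DEC y by 4): {y=-4}
  after event 2 (t=6: SET y = 35): {y=35}
  after event 3 (t=15: DEL x): {y=35}
  after event 4 (t=24: INC y by 1): {y=36}
  after event 5 (t=32: SET x = 14): {x=14, y=36}
  after event 6 (t=37: INC z by 11): {x=14, y=36, z=11}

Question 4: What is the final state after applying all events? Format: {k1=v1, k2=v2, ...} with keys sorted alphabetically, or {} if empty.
Answer: {x=27, z=24}

Derivation:
  after event 1 (t=3: DEC y by 4): {y=-4}
  after event 2 (t=6: SET y = 35): {y=35}
  after event 3 (t=15: DEL x): {y=35}
  after event 4 (t=24: INC y by 1): {y=36}
  after event 5 (t=32: SET x = 14): {x=14, y=36}
  after event 6 (t=37: INC z by 11): {x=14, y=36, z=11}
  after event 7 (t=43: INC x by 15): {x=29, y=36, z=11}
  after event 8 (t=52: INC z by 13): {x=29, y=36, z=24}
  after event 9 (t=55: SET x = 21): {x=21, y=36, z=24}
  after event 10 (t=58: DEC y by 14): {x=21, y=22, z=24}
  after event 11 (t=64: INC x by 6): {x=27, y=22, z=24}
  after event 12 (t=70: DEL y): {x=27, z=24}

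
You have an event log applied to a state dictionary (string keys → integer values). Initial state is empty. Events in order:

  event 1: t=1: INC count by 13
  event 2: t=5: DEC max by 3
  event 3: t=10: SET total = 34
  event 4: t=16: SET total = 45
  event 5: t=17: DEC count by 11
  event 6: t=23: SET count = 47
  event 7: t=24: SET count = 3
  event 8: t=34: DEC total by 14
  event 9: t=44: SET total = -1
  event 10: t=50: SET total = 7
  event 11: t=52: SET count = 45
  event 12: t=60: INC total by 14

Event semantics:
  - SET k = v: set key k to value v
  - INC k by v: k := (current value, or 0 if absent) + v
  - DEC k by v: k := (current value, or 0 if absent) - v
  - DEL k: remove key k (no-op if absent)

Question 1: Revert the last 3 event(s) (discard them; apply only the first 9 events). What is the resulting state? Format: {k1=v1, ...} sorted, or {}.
Keep first 9 events (discard last 3):
  after event 1 (t=1: INC count by 13): {count=13}
  after event 2 (t=5: DEC max by 3): {count=13, max=-3}
  after event 3 (t=10: SET total = 34): {count=13, max=-3, total=34}
  after event 4 (t=16: SET total = 45): {count=13, max=-3, total=45}
  after event 5 (t=17: DEC count by 11): {count=2, max=-3, total=45}
  after event 6 (t=23: SET count = 47): {count=47, max=-3, total=45}
  after event 7 (t=24: SET count = 3): {count=3, max=-3, total=45}
  after event 8 (t=34: DEC total by 14): {count=3, max=-3, total=31}
  after event 9 (t=44: SET total = -1): {count=3, max=-3, total=-1}

Answer: {count=3, max=-3, total=-1}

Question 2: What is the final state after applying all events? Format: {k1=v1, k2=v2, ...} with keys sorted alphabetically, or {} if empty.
  after event 1 (t=1: INC count by 13): {count=13}
  after event 2 (t=5: DEC max by 3): {count=13, max=-3}
  after event 3 (t=10: SET total = 34): {count=13, max=-3, total=34}
  after event 4 (t=16: SET total = 45): {count=13, max=-3, total=45}
  after event 5 (t=17: DEC count by 11): {count=2, max=-3, total=45}
  after event 6 (t=23: SET count = 47): {count=47, max=-3, total=45}
  after event 7 (t=24: SET count = 3): {count=3, max=-3, total=45}
  after event 8 (t=34: DEC total by 14): {count=3, max=-3, total=31}
  after event 9 (t=44: SET total = -1): {count=3, max=-3, total=-1}
  after event 10 (t=50: SET total = 7): {count=3, max=-3, total=7}
  after event 11 (t=52: SET count = 45): {count=45, max=-3, total=7}
  after event 12 (t=60: INC total by 14): {count=45, max=-3, total=21}

Answer: {count=45, max=-3, total=21}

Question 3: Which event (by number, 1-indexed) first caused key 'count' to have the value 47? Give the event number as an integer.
Answer: 6

Derivation:
Looking for first event where count becomes 47:
  event 1: count = 13
  event 2: count = 13
  event 3: count = 13
  event 4: count = 13
  event 5: count = 2
  event 6: count 2 -> 47  <-- first match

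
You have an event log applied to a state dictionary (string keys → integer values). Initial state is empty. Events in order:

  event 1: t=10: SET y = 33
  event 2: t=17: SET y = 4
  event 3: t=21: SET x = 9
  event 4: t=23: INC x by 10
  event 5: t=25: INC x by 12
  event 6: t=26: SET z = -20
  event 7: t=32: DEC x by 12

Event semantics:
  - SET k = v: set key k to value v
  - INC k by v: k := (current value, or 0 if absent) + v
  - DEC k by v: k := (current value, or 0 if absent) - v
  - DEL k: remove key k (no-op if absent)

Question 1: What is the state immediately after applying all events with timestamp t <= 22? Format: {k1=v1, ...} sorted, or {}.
Answer: {x=9, y=4}

Derivation:
Apply events with t <= 22 (3 events):
  after event 1 (t=10: SET y = 33): {y=33}
  after event 2 (t=17: SET y = 4): {y=4}
  after event 3 (t=21: SET x = 9): {x=9, y=4}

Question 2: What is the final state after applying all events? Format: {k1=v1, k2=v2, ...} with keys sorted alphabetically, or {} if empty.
Answer: {x=19, y=4, z=-20}

Derivation:
  after event 1 (t=10: SET y = 33): {y=33}
  after event 2 (t=17: SET y = 4): {y=4}
  after event 3 (t=21: SET x = 9): {x=9, y=4}
  after event 4 (t=23: INC x by 10): {x=19, y=4}
  after event 5 (t=25: INC x by 12): {x=31, y=4}
  after event 6 (t=26: SET z = -20): {x=31, y=4, z=-20}
  after event 7 (t=32: DEC x by 12): {x=19, y=4, z=-20}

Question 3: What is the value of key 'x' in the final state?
Answer: 19

Derivation:
Track key 'x' through all 7 events:
  event 1 (t=10: SET y = 33): x unchanged
  event 2 (t=17: SET y = 4): x unchanged
  event 3 (t=21: SET x = 9): x (absent) -> 9
  event 4 (t=23: INC x by 10): x 9 -> 19
  event 5 (t=25: INC x by 12): x 19 -> 31
  event 6 (t=26: SET z = -20): x unchanged
  event 7 (t=32: DEC x by 12): x 31 -> 19
Final: x = 19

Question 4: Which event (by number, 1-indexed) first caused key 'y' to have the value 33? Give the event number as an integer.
Looking for first event where y becomes 33:
  event 1: y (absent) -> 33  <-- first match

Answer: 1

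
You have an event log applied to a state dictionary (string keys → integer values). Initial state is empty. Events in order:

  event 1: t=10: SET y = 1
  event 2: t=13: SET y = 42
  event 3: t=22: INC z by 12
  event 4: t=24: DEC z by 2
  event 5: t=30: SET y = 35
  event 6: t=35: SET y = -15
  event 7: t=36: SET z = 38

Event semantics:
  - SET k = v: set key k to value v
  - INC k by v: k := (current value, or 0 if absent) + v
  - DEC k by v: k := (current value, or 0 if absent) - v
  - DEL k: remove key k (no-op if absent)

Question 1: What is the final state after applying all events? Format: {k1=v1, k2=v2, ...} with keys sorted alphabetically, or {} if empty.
  after event 1 (t=10: SET y = 1): {y=1}
  after event 2 (t=13: SET y = 42): {y=42}
  after event 3 (t=22: INC z by 12): {y=42, z=12}
  after event 4 (t=24: DEC z by 2): {y=42, z=10}
  after event 5 (t=30: SET y = 35): {y=35, z=10}
  after event 6 (t=35: SET y = -15): {y=-15, z=10}
  after event 7 (t=36: SET z = 38): {y=-15, z=38}

Answer: {y=-15, z=38}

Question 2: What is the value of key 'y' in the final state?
Answer: -15

Derivation:
Track key 'y' through all 7 events:
  event 1 (t=10: SET y = 1): y (absent) -> 1
  event 2 (t=13: SET y = 42): y 1 -> 42
  event 3 (t=22: INC z by 12): y unchanged
  event 4 (t=24: DEC z by 2): y unchanged
  event 5 (t=30: SET y = 35): y 42 -> 35
  event 6 (t=35: SET y = -15): y 35 -> -15
  event 7 (t=36: SET z = 38): y unchanged
Final: y = -15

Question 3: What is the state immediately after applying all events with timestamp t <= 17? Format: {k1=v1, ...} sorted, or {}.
Answer: {y=42}

Derivation:
Apply events with t <= 17 (2 events):
  after event 1 (t=10: SET y = 1): {y=1}
  after event 2 (t=13: SET y = 42): {y=42}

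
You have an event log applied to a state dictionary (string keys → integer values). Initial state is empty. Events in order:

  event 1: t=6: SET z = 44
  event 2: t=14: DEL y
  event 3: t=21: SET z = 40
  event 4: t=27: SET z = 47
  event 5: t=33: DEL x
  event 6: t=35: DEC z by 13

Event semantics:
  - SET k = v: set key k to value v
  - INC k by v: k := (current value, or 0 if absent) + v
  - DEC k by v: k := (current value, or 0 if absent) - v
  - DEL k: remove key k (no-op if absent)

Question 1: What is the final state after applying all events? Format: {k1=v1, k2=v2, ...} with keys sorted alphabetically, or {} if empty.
  after event 1 (t=6: SET z = 44): {z=44}
  after event 2 (t=14: DEL y): {z=44}
  after event 3 (t=21: SET z = 40): {z=40}
  after event 4 (t=27: SET z = 47): {z=47}
  after event 5 (t=33: DEL x): {z=47}
  after event 6 (t=35: DEC z by 13): {z=34}

Answer: {z=34}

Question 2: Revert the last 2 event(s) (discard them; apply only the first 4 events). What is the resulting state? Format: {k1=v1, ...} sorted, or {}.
Keep first 4 events (discard last 2):
  after event 1 (t=6: SET z = 44): {z=44}
  after event 2 (t=14: DEL y): {z=44}
  after event 3 (t=21: SET z = 40): {z=40}
  after event 4 (t=27: SET z = 47): {z=47}

Answer: {z=47}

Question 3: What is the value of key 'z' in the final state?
Track key 'z' through all 6 events:
  event 1 (t=6: SET z = 44): z (absent) -> 44
  event 2 (t=14: DEL y): z unchanged
  event 3 (t=21: SET z = 40): z 44 -> 40
  event 4 (t=27: SET z = 47): z 40 -> 47
  event 5 (t=33: DEL x): z unchanged
  event 6 (t=35: DEC z by 13): z 47 -> 34
Final: z = 34

Answer: 34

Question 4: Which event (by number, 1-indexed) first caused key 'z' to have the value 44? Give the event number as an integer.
Answer: 1

Derivation:
Looking for first event where z becomes 44:
  event 1: z (absent) -> 44  <-- first match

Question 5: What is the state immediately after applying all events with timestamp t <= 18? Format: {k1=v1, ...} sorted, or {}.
Apply events with t <= 18 (2 events):
  after event 1 (t=6: SET z = 44): {z=44}
  after event 2 (t=14: DEL y): {z=44}

Answer: {z=44}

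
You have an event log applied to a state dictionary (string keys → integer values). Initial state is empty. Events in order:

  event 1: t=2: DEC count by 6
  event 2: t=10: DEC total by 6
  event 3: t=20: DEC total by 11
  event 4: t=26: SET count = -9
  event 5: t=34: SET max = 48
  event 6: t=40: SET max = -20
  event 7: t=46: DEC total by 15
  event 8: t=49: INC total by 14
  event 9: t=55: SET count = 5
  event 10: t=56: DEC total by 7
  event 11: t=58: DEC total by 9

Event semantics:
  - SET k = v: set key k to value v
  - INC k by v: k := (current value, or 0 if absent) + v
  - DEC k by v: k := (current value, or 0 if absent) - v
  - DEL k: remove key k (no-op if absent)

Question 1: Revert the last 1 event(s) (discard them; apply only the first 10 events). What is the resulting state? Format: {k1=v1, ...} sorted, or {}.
Answer: {count=5, max=-20, total=-25}

Derivation:
Keep first 10 events (discard last 1):
  after event 1 (t=2: DEC count by 6): {count=-6}
  after event 2 (t=10: DEC total by 6): {count=-6, total=-6}
  after event 3 (t=20: DEC total by 11): {count=-6, total=-17}
  after event 4 (t=26: SET count = -9): {count=-9, total=-17}
  after event 5 (t=34: SET max = 48): {count=-9, max=48, total=-17}
  after event 6 (t=40: SET max = -20): {count=-9, max=-20, total=-17}
  after event 7 (t=46: DEC total by 15): {count=-9, max=-20, total=-32}
  after event 8 (t=49: INC total by 14): {count=-9, max=-20, total=-18}
  after event 9 (t=55: SET count = 5): {count=5, max=-20, total=-18}
  after event 10 (t=56: DEC total by 7): {count=5, max=-20, total=-25}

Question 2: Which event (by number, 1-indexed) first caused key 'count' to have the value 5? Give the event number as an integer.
Looking for first event where count becomes 5:
  event 1: count = -6
  event 2: count = -6
  event 3: count = -6
  event 4: count = -9
  event 5: count = -9
  event 6: count = -9
  event 7: count = -9
  event 8: count = -9
  event 9: count -9 -> 5  <-- first match

Answer: 9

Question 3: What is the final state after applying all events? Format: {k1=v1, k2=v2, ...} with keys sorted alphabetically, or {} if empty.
Answer: {count=5, max=-20, total=-34}

Derivation:
  after event 1 (t=2: DEC count by 6): {count=-6}
  after event 2 (t=10: DEC total by 6): {count=-6, total=-6}
  after event 3 (t=20: DEC total by 11): {count=-6, total=-17}
  after event 4 (t=26: SET count = -9): {count=-9, total=-17}
  after event 5 (t=34: SET max = 48): {count=-9, max=48, total=-17}
  after event 6 (t=40: SET max = -20): {count=-9, max=-20, total=-17}
  after event 7 (t=46: DEC total by 15): {count=-9, max=-20, total=-32}
  after event 8 (t=49: INC total by 14): {count=-9, max=-20, total=-18}
  after event 9 (t=55: SET count = 5): {count=5, max=-20, total=-18}
  after event 10 (t=56: DEC total by 7): {count=5, max=-20, total=-25}
  after event 11 (t=58: DEC total by 9): {count=5, max=-20, total=-34}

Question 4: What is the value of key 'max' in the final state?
Answer: -20

Derivation:
Track key 'max' through all 11 events:
  event 1 (t=2: DEC count by 6): max unchanged
  event 2 (t=10: DEC total by 6): max unchanged
  event 3 (t=20: DEC total by 11): max unchanged
  event 4 (t=26: SET count = -9): max unchanged
  event 5 (t=34: SET max = 48): max (absent) -> 48
  event 6 (t=40: SET max = -20): max 48 -> -20
  event 7 (t=46: DEC total by 15): max unchanged
  event 8 (t=49: INC total by 14): max unchanged
  event 9 (t=55: SET count = 5): max unchanged
  event 10 (t=56: DEC total by 7): max unchanged
  event 11 (t=58: DEC total by 9): max unchanged
Final: max = -20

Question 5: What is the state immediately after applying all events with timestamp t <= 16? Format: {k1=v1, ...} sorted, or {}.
Apply events with t <= 16 (2 events):
  after event 1 (t=2: DEC count by 6): {count=-6}
  after event 2 (t=10: DEC total by 6): {count=-6, total=-6}

Answer: {count=-6, total=-6}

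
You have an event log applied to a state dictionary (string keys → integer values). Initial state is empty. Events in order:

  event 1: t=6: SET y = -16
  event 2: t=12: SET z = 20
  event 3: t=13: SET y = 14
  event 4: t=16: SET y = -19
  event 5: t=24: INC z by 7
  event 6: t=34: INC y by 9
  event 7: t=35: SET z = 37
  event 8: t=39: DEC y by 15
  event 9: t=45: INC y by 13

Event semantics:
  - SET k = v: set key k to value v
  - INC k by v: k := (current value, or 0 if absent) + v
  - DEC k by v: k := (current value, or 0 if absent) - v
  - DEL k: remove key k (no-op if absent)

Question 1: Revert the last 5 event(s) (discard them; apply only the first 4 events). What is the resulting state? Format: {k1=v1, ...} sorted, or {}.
Answer: {y=-19, z=20}

Derivation:
Keep first 4 events (discard last 5):
  after event 1 (t=6: SET y = -16): {y=-16}
  after event 2 (t=12: SET z = 20): {y=-16, z=20}
  after event 3 (t=13: SET y = 14): {y=14, z=20}
  after event 4 (t=16: SET y = -19): {y=-19, z=20}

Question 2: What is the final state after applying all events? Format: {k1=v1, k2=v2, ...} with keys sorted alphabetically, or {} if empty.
Answer: {y=-12, z=37}

Derivation:
  after event 1 (t=6: SET y = -16): {y=-16}
  after event 2 (t=12: SET z = 20): {y=-16, z=20}
  after event 3 (t=13: SET y = 14): {y=14, z=20}
  after event 4 (t=16: SET y = -19): {y=-19, z=20}
  after event 5 (t=24: INC z by 7): {y=-19, z=27}
  after event 6 (t=34: INC y by 9): {y=-10, z=27}
  after event 7 (t=35: SET z = 37): {y=-10, z=37}
  after event 8 (t=39: DEC y by 15): {y=-25, z=37}
  after event 9 (t=45: INC y by 13): {y=-12, z=37}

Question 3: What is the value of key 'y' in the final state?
Track key 'y' through all 9 events:
  event 1 (t=6: SET y = -16): y (absent) -> -16
  event 2 (t=12: SET z = 20): y unchanged
  event 3 (t=13: SET y = 14): y -16 -> 14
  event 4 (t=16: SET y = -19): y 14 -> -19
  event 5 (t=24: INC z by 7): y unchanged
  event 6 (t=34: INC y by 9): y -19 -> -10
  event 7 (t=35: SET z = 37): y unchanged
  event 8 (t=39: DEC y by 15): y -10 -> -25
  event 9 (t=45: INC y by 13): y -25 -> -12
Final: y = -12

Answer: -12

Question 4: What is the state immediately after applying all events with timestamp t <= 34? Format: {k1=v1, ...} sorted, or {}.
Answer: {y=-10, z=27}

Derivation:
Apply events with t <= 34 (6 events):
  after event 1 (t=6: SET y = -16): {y=-16}
  after event 2 (t=12: SET z = 20): {y=-16, z=20}
  after event 3 (t=13: SET y = 14): {y=14, z=20}
  after event 4 (t=16: SET y = -19): {y=-19, z=20}
  after event 5 (t=24: INC z by 7): {y=-19, z=27}
  after event 6 (t=34: INC y by 9): {y=-10, z=27}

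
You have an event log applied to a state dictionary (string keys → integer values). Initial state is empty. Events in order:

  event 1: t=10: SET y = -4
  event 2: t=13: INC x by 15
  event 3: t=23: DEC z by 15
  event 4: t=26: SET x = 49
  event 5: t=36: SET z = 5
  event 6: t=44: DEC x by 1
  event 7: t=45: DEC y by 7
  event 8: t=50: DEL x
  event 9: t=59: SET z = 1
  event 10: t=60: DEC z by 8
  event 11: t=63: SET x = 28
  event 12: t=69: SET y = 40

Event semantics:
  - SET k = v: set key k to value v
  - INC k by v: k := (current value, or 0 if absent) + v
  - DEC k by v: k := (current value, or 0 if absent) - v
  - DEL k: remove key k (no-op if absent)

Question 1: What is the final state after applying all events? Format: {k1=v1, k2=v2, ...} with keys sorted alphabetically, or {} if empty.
Answer: {x=28, y=40, z=-7}

Derivation:
  after event 1 (t=10: SET y = -4): {y=-4}
  after event 2 (t=13: INC x by 15): {x=15, y=-4}
  after event 3 (t=23: DEC z by 15): {x=15, y=-4, z=-15}
  after event 4 (t=26: SET x = 49): {x=49, y=-4, z=-15}
  after event 5 (t=36: SET z = 5): {x=49, y=-4, z=5}
  after event 6 (t=44: DEC x by 1): {x=48, y=-4, z=5}
  after event 7 (t=45: DEC y by 7): {x=48, y=-11, z=5}
  after event 8 (t=50: DEL x): {y=-11, z=5}
  after event 9 (t=59: SET z = 1): {y=-11, z=1}
  after event 10 (t=60: DEC z by 8): {y=-11, z=-7}
  after event 11 (t=63: SET x = 28): {x=28, y=-11, z=-7}
  after event 12 (t=69: SET y = 40): {x=28, y=40, z=-7}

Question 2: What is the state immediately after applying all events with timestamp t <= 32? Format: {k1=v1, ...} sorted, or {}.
Answer: {x=49, y=-4, z=-15}

Derivation:
Apply events with t <= 32 (4 events):
  after event 1 (t=10: SET y = -4): {y=-4}
  after event 2 (t=13: INC x by 15): {x=15, y=-4}
  after event 3 (t=23: DEC z by 15): {x=15, y=-4, z=-15}
  after event 4 (t=26: SET x = 49): {x=49, y=-4, z=-15}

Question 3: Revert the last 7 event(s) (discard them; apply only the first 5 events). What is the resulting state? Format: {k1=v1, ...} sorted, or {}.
Keep first 5 events (discard last 7):
  after event 1 (t=10: SET y = -4): {y=-4}
  after event 2 (t=13: INC x by 15): {x=15, y=-4}
  after event 3 (t=23: DEC z by 15): {x=15, y=-4, z=-15}
  after event 4 (t=26: SET x = 49): {x=49, y=-4, z=-15}
  after event 5 (t=36: SET z = 5): {x=49, y=-4, z=5}

Answer: {x=49, y=-4, z=5}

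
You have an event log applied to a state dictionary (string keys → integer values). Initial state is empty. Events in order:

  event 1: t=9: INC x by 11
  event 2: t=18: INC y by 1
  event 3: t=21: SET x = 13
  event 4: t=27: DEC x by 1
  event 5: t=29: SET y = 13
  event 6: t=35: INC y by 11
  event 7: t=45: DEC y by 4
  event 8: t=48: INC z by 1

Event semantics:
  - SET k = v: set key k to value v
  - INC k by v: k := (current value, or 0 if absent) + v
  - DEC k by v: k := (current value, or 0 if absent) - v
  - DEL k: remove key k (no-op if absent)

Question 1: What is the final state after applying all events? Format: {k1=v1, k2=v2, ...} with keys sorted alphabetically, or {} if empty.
  after event 1 (t=9: INC x by 11): {x=11}
  after event 2 (t=18: INC y by 1): {x=11, y=1}
  after event 3 (t=21: SET x = 13): {x=13, y=1}
  after event 4 (t=27: DEC x by 1): {x=12, y=1}
  after event 5 (t=29: SET y = 13): {x=12, y=13}
  after event 6 (t=35: INC y by 11): {x=12, y=24}
  after event 7 (t=45: DEC y by 4): {x=12, y=20}
  after event 8 (t=48: INC z by 1): {x=12, y=20, z=1}

Answer: {x=12, y=20, z=1}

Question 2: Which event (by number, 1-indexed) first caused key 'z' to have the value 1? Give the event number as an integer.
Answer: 8

Derivation:
Looking for first event where z becomes 1:
  event 8: z (absent) -> 1  <-- first match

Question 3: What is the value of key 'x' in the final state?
Answer: 12

Derivation:
Track key 'x' through all 8 events:
  event 1 (t=9: INC x by 11): x (absent) -> 11
  event 2 (t=18: INC y by 1): x unchanged
  event 3 (t=21: SET x = 13): x 11 -> 13
  event 4 (t=27: DEC x by 1): x 13 -> 12
  event 5 (t=29: SET y = 13): x unchanged
  event 6 (t=35: INC y by 11): x unchanged
  event 7 (t=45: DEC y by 4): x unchanged
  event 8 (t=48: INC z by 1): x unchanged
Final: x = 12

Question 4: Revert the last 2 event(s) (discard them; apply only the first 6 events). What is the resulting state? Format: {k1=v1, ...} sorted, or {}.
Answer: {x=12, y=24}

Derivation:
Keep first 6 events (discard last 2):
  after event 1 (t=9: INC x by 11): {x=11}
  after event 2 (t=18: INC y by 1): {x=11, y=1}
  after event 3 (t=21: SET x = 13): {x=13, y=1}
  after event 4 (t=27: DEC x by 1): {x=12, y=1}
  after event 5 (t=29: SET y = 13): {x=12, y=13}
  after event 6 (t=35: INC y by 11): {x=12, y=24}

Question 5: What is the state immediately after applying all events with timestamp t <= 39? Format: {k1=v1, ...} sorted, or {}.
Answer: {x=12, y=24}

Derivation:
Apply events with t <= 39 (6 events):
  after event 1 (t=9: INC x by 11): {x=11}
  after event 2 (t=18: INC y by 1): {x=11, y=1}
  after event 3 (t=21: SET x = 13): {x=13, y=1}
  after event 4 (t=27: DEC x by 1): {x=12, y=1}
  after event 5 (t=29: SET y = 13): {x=12, y=13}
  after event 6 (t=35: INC y by 11): {x=12, y=24}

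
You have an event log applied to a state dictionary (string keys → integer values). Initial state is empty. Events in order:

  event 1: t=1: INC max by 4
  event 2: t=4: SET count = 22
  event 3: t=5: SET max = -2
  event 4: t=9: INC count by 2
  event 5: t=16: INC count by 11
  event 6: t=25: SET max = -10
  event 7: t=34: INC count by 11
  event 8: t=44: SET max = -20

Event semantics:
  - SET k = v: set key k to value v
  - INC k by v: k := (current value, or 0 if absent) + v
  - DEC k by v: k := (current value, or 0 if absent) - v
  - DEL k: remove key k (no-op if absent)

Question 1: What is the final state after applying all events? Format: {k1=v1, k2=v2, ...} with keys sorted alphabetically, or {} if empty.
  after event 1 (t=1: INC max by 4): {max=4}
  after event 2 (t=4: SET count = 22): {count=22, max=4}
  after event 3 (t=5: SET max = -2): {count=22, max=-2}
  after event 4 (t=9: INC count by 2): {count=24, max=-2}
  after event 5 (t=16: INC count by 11): {count=35, max=-2}
  after event 6 (t=25: SET max = -10): {count=35, max=-10}
  after event 7 (t=34: INC count by 11): {count=46, max=-10}
  after event 8 (t=44: SET max = -20): {count=46, max=-20}

Answer: {count=46, max=-20}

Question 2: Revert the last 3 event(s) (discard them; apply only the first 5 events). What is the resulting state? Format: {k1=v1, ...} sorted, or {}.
Keep first 5 events (discard last 3):
  after event 1 (t=1: INC max by 4): {max=4}
  after event 2 (t=4: SET count = 22): {count=22, max=4}
  after event 3 (t=5: SET max = -2): {count=22, max=-2}
  after event 4 (t=9: INC count by 2): {count=24, max=-2}
  after event 5 (t=16: INC count by 11): {count=35, max=-2}

Answer: {count=35, max=-2}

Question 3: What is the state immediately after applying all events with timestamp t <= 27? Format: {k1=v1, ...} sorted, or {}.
Answer: {count=35, max=-10}

Derivation:
Apply events with t <= 27 (6 events):
  after event 1 (t=1: INC max by 4): {max=4}
  after event 2 (t=4: SET count = 22): {count=22, max=4}
  after event 3 (t=5: SET max = -2): {count=22, max=-2}
  after event 4 (t=9: INC count by 2): {count=24, max=-2}
  after event 5 (t=16: INC count by 11): {count=35, max=-2}
  after event 6 (t=25: SET max = -10): {count=35, max=-10}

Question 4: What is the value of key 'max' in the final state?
Answer: -20

Derivation:
Track key 'max' through all 8 events:
  event 1 (t=1: INC max by 4): max (absent) -> 4
  event 2 (t=4: SET count = 22): max unchanged
  event 3 (t=5: SET max = -2): max 4 -> -2
  event 4 (t=9: INC count by 2): max unchanged
  event 5 (t=16: INC count by 11): max unchanged
  event 6 (t=25: SET max = -10): max -2 -> -10
  event 7 (t=34: INC count by 11): max unchanged
  event 8 (t=44: SET max = -20): max -10 -> -20
Final: max = -20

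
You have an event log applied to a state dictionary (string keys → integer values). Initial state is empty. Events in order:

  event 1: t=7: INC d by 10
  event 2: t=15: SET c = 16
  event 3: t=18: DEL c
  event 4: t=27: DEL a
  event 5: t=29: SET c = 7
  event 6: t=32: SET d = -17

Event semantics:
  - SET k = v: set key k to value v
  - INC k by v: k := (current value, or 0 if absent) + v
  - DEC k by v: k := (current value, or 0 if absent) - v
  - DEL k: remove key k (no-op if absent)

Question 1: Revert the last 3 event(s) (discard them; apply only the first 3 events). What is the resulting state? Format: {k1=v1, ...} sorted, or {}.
Answer: {d=10}

Derivation:
Keep first 3 events (discard last 3):
  after event 1 (t=7: INC d by 10): {d=10}
  after event 2 (t=15: SET c = 16): {c=16, d=10}
  after event 3 (t=18: DEL c): {d=10}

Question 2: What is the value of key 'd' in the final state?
Answer: -17

Derivation:
Track key 'd' through all 6 events:
  event 1 (t=7: INC d by 10): d (absent) -> 10
  event 2 (t=15: SET c = 16): d unchanged
  event 3 (t=18: DEL c): d unchanged
  event 4 (t=27: DEL a): d unchanged
  event 5 (t=29: SET c = 7): d unchanged
  event 6 (t=32: SET d = -17): d 10 -> -17
Final: d = -17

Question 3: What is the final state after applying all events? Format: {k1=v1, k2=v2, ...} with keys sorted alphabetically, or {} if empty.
  after event 1 (t=7: INC d by 10): {d=10}
  after event 2 (t=15: SET c = 16): {c=16, d=10}
  after event 3 (t=18: DEL c): {d=10}
  after event 4 (t=27: DEL a): {d=10}
  after event 5 (t=29: SET c = 7): {c=7, d=10}
  after event 6 (t=32: SET d = -17): {c=7, d=-17}

Answer: {c=7, d=-17}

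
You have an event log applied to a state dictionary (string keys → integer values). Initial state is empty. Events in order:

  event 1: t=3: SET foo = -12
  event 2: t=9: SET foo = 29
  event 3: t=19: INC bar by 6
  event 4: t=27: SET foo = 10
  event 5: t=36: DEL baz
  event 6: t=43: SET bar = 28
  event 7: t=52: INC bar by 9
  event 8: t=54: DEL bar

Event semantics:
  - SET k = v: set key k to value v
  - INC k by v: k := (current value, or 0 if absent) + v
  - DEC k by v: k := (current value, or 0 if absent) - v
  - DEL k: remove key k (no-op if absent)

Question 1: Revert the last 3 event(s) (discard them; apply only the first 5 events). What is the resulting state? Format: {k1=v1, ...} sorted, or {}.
Keep first 5 events (discard last 3):
  after event 1 (t=3: SET foo = -12): {foo=-12}
  after event 2 (t=9: SET foo = 29): {foo=29}
  after event 3 (t=19: INC bar by 6): {bar=6, foo=29}
  after event 4 (t=27: SET foo = 10): {bar=6, foo=10}
  after event 5 (t=36: DEL baz): {bar=6, foo=10}

Answer: {bar=6, foo=10}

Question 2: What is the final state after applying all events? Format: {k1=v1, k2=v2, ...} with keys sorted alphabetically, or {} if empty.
Answer: {foo=10}

Derivation:
  after event 1 (t=3: SET foo = -12): {foo=-12}
  after event 2 (t=9: SET foo = 29): {foo=29}
  after event 3 (t=19: INC bar by 6): {bar=6, foo=29}
  after event 4 (t=27: SET foo = 10): {bar=6, foo=10}
  after event 5 (t=36: DEL baz): {bar=6, foo=10}
  after event 6 (t=43: SET bar = 28): {bar=28, foo=10}
  after event 7 (t=52: INC bar by 9): {bar=37, foo=10}
  after event 8 (t=54: DEL bar): {foo=10}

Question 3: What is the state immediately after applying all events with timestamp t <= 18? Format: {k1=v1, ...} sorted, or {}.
Answer: {foo=29}

Derivation:
Apply events with t <= 18 (2 events):
  after event 1 (t=3: SET foo = -12): {foo=-12}
  after event 2 (t=9: SET foo = 29): {foo=29}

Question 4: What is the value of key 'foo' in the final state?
Track key 'foo' through all 8 events:
  event 1 (t=3: SET foo = -12): foo (absent) -> -12
  event 2 (t=9: SET foo = 29): foo -12 -> 29
  event 3 (t=19: INC bar by 6): foo unchanged
  event 4 (t=27: SET foo = 10): foo 29 -> 10
  event 5 (t=36: DEL baz): foo unchanged
  event 6 (t=43: SET bar = 28): foo unchanged
  event 7 (t=52: INC bar by 9): foo unchanged
  event 8 (t=54: DEL bar): foo unchanged
Final: foo = 10

Answer: 10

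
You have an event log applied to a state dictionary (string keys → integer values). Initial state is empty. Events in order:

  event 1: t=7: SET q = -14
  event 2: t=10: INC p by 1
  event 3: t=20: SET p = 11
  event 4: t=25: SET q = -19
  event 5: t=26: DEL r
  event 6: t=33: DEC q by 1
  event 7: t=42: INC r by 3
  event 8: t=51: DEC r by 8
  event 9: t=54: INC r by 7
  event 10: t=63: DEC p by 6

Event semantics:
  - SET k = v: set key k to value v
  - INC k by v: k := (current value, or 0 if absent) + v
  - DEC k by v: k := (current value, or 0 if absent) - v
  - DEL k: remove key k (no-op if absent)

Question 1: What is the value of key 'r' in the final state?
Track key 'r' through all 10 events:
  event 1 (t=7: SET q = -14): r unchanged
  event 2 (t=10: INC p by 1): r unchanged
  event 3 (t=20: SET p = 11): r unchanged
  event 4 (t=25: SET q = -19): r unchanged
  event 5 (t=26: DEL r): r (absent) -> (absent)
  event 6 (t=33: DEC q by 1): r unchanged
  event 7 (t=42: INC r by 3): r (absent) -> 3
  event 8 (t=51: DEC r by 8): r 3 -> -5
  event 9 (t=54: INC r by 7): r -5 -> 2
  event 10 (t=63: DEC p by 6): r unchanged
Final: r = 2

Answer: 2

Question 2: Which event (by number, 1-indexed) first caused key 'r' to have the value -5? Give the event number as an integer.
Looking for first event where r becomes -5:
  event 7: r = 3
  event 8: r 3 -> -5  <-- first match

Answer: 8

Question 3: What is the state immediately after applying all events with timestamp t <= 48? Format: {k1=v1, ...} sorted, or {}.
Answer: {p=11, q=-20, r=3}

Derivation:
Apply events with t <= 48 (7 events):
  after event 1 (t=7: SET q = -14): {q=-14}
  after event 2 (t=10: INC p by 1): {p=1, q=-14}
  after event 3 (t=20: SET p = 11): {p=11, q=-14}
  after event 4 (t=25: SET q = -19): {p=11, q=-19}
  after event 5 (t=26: DEL r): {p=11, q=-19}
  after event 6 (t=33: DEC q by 1): {p=11, q=-20}
  after event 7 (t=42: INC r by 3): {p=11, q=-20, r=3}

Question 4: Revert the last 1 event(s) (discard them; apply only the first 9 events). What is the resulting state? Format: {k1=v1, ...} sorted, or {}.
Answer: {p=11, q=-20, r=2}

Derivation:
Keep first 9 events (discard last 1):
  after event 1 (t=7: SET q = -14): {q=-14}
  after event 2 (t=10: INC p by 1): {p=1, q=-14}
  after event 3 (t=20: SET p = 11): {p=11, q=-14}
  after event 4 (t=25: SET q = -19): {p=11, q=-19}
  after event 5 (t=26: DEL r): {p=11, q=-19}
  after event 6 (t=33: DEC q by 1): {p=11, q=-20}
  after event 7 (t=42: INC r by 3): {p=11, q=-20, r=3}
  after event 8 (t=51: DEC r by 8): {p=11, q=-20, r=-5}
  after event 9 (t=54: INC r by 7): {p=11, q=-20, r=2}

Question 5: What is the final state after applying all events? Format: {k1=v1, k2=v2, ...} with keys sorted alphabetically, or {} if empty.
  after event 1 (t=7: SET q = -14): {q=-14}
  after event 2 (t=10: INC p by 1): {p=1, q=-14}
  after event 3 (t=20: SET p = 11): {p=11, q=-14}
  after event 4 (t=25: SET q = -19): {p=11, q=-19}
  after event 5 (t=26: DEL r): {p=11, q=-19}
  after event 6 (t=33: DEC q by 1): {p=11, q=-20}
  after event 7 (t=42: INC r by 3): {p=11, q=-20, r=3}
  after event 8 (t=51: DEC r by 8): {p=11, q=-20, r=-5}
  after event 9 (t=54: INC r by 7): {p=11, q=-20, r=2}
  after event 10 (t=63: DEC p by 6): {p=5, q=-20, r=2}

Answer: {p=5, q=-20, r=2}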